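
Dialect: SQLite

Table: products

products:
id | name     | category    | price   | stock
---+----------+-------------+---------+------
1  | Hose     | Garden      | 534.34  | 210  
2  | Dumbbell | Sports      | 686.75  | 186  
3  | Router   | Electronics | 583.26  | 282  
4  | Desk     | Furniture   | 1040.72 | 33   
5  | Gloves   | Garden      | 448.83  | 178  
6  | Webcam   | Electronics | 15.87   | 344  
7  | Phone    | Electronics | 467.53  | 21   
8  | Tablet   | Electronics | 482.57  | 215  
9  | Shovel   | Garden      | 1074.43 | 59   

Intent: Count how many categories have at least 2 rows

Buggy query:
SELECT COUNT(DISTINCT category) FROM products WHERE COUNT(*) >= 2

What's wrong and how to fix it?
Bug: WHERE filters individual rows, not groups, so a group-level COUNT is invalid there

Fix: Group first with HAVING COUNT(*) >= 2, then COUNT the resulting groups

Corrected query:
SELECT COUNT(*) FROM (SELECT category FROM products GROUP BY category HAVING COUNT(*) >= 2)

Result:
COUNT(*)
--------
2       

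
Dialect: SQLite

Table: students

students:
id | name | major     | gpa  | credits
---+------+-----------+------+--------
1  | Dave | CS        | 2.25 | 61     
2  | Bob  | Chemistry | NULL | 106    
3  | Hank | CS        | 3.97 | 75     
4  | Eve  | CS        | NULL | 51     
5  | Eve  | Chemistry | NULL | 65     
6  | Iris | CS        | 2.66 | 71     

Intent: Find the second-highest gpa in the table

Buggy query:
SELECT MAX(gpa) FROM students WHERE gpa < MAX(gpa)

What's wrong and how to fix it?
Bug: The inner MAX is an aggregate inside WHERE, which is not allowed

Fix: Compute the overall MAX in a subquery, then take MAX of rows below it

Corrected query:
SELECT MAX(gpa) FROM students WHERE gpa < (SELECT MAX(gpa) FROM students)

Result:
MAX(gpa)
--------
2.66    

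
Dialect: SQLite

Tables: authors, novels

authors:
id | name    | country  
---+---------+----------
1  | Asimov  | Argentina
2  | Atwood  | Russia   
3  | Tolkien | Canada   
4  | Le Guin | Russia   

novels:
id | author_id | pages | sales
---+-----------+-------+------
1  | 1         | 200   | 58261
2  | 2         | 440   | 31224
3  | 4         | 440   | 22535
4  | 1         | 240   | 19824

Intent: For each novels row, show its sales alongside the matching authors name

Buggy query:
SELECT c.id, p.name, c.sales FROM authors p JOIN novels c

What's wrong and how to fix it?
Bug: JOIN with no ON clause produces a cartesian product; every novels row pairs with every authors row

Fix: Add ON c.author_id = p.id to the JOIN

Corrected query:
SELECT c.id, p.name, c.sales FROM authors p JOIN novels c ON c.author_id = p.id

Result:
id | name    | sales
---+---------+------
1  | Asimov  | 58261
2  | Atwood  | 31224
3  | Le Guin | 22535
4  | Asimov  | 19824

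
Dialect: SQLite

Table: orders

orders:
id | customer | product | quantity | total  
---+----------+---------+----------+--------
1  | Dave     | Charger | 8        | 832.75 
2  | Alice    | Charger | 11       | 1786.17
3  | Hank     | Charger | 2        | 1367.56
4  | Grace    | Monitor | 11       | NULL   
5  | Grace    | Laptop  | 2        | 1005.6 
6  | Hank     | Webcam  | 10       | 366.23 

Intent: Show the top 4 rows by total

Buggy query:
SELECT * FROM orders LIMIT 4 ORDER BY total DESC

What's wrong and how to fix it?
Bug: LIMIT must come after ORDER BY

Fix: Sort with ORDER BY, then apply LIMIT

Corrected query:
SELECT * FROM orders ORDER BY total DESC LIMIT 4

Result:
id | customer | product | quantity | total  
---+----------+---------+----------+--------
2  | Alice    | Charger | 11       | 1786.17
3  | Hank     | Charger | 2        | 1367.56
5  | Grace    | Laptop  | 2        | 1005.6 
1  | Dave     | Charger | 8        | 832.75 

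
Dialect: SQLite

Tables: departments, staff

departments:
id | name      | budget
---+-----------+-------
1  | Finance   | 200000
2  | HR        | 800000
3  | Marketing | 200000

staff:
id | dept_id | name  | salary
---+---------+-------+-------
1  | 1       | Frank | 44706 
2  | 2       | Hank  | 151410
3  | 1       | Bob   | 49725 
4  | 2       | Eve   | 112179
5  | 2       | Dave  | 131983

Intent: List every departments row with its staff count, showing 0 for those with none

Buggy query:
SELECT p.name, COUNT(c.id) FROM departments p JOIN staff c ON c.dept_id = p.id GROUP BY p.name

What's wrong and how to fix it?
Bug: An inner join excludes parents with zero children

Fix: Switch to LEFT JOIN to retain unmatched parent rows

Corrected query:
SELECT p.name, COUNT(c.id) FROM departments p LEFT JOIN staff c ON c.dept_id = p.id GROUP BY p.name

Result:
name      | COUNT(c.id)
----------+------------
Finance   | 2          
HR        | 3          
Marketing | 0          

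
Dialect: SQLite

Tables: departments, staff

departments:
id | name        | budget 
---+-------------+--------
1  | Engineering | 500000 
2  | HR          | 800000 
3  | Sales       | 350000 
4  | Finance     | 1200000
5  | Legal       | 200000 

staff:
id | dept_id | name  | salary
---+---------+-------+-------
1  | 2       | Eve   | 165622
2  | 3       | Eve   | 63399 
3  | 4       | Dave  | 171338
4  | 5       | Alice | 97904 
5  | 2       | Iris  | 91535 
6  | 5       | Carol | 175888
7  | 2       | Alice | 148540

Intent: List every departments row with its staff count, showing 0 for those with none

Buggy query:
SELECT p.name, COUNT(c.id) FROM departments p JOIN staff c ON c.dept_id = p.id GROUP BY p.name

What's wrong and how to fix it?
Bug: An inner join excludes parents with zero children

Fix: Use LEFT JOIN so parents without children still appear (COUNT(c.id) gives 0)

Corrected query:
SELECT p.name, COUNT(c.id) FROM departments p LEFT JOIN staff c ON c.dept_id = p.id GROUP BY p.name

Result:
name        | COUNT(c.id)
------------+------------
Engineering | 0          
Finance     | 1          
HR          | 3          
Legal       | 2          
Sales       | 1          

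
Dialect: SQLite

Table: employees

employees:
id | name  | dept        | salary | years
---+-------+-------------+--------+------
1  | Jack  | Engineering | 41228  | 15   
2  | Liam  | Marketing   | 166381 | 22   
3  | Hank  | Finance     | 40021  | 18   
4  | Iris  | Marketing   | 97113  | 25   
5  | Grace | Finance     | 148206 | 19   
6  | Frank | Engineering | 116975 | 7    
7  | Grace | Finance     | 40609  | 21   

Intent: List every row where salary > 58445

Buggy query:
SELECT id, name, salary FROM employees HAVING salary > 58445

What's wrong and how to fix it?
Bug: HAVING filters the output of aggregation, but this query has no GROUP BY and no aggregate functions, so SQLite rejects it (HAVING clause on a non-aggregate query); the condition here is per row

Fix: Use WHERE for row-level filtering

Corrected query:
SELECT id, name, salary FROM employees WHERE salary > 58445

Result:
id | name  | salary
---+-------+-------
2  | Liam  | 166381
4  | Iris  | 97113 
5  | Grace | 148206
6  | Frank | 116975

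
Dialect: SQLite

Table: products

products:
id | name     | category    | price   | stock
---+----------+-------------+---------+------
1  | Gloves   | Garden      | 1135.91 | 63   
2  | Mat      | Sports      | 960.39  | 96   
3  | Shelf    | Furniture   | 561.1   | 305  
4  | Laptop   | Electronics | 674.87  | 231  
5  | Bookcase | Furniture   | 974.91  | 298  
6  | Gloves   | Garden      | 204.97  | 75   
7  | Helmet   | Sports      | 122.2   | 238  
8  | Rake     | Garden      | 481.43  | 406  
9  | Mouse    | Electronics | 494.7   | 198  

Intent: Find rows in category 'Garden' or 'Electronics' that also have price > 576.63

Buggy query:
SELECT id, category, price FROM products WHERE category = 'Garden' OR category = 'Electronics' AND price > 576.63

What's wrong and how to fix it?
Bug: Without parentheses, AND is evaluated before OR, so the price filter only applies to the 'Electronics' branch

Fix: Add parentheses around the OR so the AND applies to both alternatives

Corrected query:
SELECT id, category, price FROM products WHERE (category = 'Garden' OR category = 'Electronics') AND price > 576.63

Result:
id | category    | price  
---+-------------+--------
1  | Garden      | 1135.91
4  | Electronics | 674.87 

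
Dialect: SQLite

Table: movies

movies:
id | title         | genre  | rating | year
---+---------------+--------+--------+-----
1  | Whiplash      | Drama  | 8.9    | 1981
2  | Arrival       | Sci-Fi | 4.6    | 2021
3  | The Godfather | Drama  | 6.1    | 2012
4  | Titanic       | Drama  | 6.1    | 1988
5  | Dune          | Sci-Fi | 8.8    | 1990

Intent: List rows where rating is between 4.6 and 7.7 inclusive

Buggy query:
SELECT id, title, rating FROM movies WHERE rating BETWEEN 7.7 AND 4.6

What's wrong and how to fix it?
Bug: The bounds are reversed; BETWEEN a AND b requires a <= b to match anything

Fix: Write BETWEEN 4.6 AND 7.7

Corrected query:
SELECT id, title, rating FROM movies WHERE rating BETWEEN 4.6 AND 7.7

Result:
id | title         | rating
---+---------------+-------
2  | Arrival       | 4.6   
3  | The Godfather | 6.1   
4  | Titanic       | 6.1   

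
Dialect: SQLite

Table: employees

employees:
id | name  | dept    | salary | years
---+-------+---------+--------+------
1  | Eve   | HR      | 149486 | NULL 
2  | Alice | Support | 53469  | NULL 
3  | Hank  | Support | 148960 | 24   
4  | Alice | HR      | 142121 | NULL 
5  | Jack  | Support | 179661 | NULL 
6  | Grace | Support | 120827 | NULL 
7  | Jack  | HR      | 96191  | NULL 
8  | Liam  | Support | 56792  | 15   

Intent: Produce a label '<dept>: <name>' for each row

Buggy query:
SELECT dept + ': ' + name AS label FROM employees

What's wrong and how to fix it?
Bug: '+' is numeric addition; on text columns SQLite converts them to 0 instead of concatenating

Fix: Use the || operator for string concatenation

Corrected query:
SELECT dept || ': ' || name AS label FROM employees

Result:
label         
--------------
HR: Eve       
Support: Alice
Support: Hank 
HR: Alice     
Support: Jack 
Support: Grace
HR: Jack      
Support: Liam 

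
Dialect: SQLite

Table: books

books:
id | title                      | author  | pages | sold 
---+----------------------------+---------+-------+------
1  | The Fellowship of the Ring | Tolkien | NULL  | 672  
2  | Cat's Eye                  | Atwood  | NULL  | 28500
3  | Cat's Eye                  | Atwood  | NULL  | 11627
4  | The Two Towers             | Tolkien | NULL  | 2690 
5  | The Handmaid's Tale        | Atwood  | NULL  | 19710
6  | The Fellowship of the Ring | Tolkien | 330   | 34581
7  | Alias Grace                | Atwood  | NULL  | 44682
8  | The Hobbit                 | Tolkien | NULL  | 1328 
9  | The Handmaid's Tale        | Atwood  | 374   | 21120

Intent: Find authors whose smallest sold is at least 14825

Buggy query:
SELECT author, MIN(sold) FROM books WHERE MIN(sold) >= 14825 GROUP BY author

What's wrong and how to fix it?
Bug: MIN() in WHERE is a misuse of aggregate

Fix: Use HAVING for the per-group MIN condition

Corrected query:
SELECT author, MIN(sold) FROM books GROUP BY author HAVING MIN(sold) >= 14825

Result:
(no rows)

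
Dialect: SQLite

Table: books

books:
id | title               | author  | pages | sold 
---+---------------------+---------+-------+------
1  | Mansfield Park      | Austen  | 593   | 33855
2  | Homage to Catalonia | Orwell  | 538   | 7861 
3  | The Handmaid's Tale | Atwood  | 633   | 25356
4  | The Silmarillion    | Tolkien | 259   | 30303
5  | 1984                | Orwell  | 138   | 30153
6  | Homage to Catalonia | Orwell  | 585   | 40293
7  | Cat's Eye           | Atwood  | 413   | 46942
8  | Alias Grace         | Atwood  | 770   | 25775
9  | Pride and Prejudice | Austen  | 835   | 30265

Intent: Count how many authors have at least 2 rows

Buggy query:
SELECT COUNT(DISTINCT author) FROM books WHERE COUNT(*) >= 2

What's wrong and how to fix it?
Bug: COUNT(*) cannot appear in WHERE; the per-group count doesn't exist yet

Fix: Group first with HAVING COUNT(*) >= 2, then COUNT the resulting groups

Corrected query:
SELECT COUNT(*) FROM (SELECT author FROM books GROUP BY author HAVING COUNT(*) >= 2)

Result:
COUNT(*)
--------
3       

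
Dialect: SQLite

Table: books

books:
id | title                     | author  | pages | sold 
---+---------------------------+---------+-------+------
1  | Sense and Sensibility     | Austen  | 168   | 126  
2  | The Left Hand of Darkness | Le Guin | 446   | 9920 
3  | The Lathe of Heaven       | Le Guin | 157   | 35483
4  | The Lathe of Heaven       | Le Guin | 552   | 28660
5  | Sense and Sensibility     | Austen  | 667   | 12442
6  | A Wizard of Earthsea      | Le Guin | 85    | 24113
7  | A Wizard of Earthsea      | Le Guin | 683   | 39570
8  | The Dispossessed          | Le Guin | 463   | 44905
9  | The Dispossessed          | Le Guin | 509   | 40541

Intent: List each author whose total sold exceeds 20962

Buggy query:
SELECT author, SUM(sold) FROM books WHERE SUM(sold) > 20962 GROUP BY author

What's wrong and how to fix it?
Bug: Aggregate functions cannot appear in a WHERE clause

Fix: Move the aggregate condition to a HAVING clause

Corrected query:
SELECT author, SUM(sold) FROM books GROUP BY author HAVING SUM(sold) > 20962

Result:
author  | SUM(sold)
--------+----------
Le Guin | 223192   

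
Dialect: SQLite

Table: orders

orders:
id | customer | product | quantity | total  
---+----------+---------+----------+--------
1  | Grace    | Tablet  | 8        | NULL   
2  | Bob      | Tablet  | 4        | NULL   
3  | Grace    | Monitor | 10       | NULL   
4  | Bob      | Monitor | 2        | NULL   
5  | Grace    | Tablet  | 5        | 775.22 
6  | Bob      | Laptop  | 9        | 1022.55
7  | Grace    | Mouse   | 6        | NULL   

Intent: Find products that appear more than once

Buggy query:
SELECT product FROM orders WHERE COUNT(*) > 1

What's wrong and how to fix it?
Bug: WHERE can't reference COUNT(*); aggregates are computed after WHERE

Fix: GROUP BY product, then filter groups with HAVING COUNT(*) > 1

Corrected query:
SELECT product FROM orders GROUP BY product HAVING COUNT(*) > 1

Result:
product
-------
Monitor
Tablet 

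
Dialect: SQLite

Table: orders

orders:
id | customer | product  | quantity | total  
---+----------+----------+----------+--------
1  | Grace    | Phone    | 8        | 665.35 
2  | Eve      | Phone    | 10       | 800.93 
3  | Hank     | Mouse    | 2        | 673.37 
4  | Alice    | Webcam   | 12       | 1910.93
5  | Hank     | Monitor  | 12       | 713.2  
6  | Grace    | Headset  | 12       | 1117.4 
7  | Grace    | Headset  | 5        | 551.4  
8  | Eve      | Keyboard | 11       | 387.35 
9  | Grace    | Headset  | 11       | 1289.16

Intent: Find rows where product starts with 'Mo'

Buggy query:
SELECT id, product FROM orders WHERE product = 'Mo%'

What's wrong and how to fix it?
Bug: '=' compares the literal string including the % character; pattern matching needs LIKE

Fix: Use LIKE for wildcard pattern matching

Corrected query:
SELECT id, product FROM orders WHERE product LIKE 'Mo%'

Result:
id | product
---+--------
3  | Mouse  
5  | Monitor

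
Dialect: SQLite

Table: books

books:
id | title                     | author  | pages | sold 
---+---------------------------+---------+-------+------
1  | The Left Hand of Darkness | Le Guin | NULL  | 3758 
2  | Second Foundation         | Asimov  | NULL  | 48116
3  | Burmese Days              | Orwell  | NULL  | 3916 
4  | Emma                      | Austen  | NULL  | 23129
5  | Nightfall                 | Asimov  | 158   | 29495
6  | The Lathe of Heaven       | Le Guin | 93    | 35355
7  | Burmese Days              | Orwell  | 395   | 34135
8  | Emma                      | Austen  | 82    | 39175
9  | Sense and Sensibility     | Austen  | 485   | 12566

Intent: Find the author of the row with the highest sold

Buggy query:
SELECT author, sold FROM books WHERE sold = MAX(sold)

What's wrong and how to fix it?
Bug: WHERE is evaluated per row; an aggregate over the whole table isn't defined there

Fix: Use a subquery: WHERE sold = (SELECT MAX(sold) FROM books)

Corrected query:
SELECT author, sold FROM books WHERE sold = (SELECT MAX(sold) FROM books)

Result:
author | sold 
-------+------
Asimov | 48116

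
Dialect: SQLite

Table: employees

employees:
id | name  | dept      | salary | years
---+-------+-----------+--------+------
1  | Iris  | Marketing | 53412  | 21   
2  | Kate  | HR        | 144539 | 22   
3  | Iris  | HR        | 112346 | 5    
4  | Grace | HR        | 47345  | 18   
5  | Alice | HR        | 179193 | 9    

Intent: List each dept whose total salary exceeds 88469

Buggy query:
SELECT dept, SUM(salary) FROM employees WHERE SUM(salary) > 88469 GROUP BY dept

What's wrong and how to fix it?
Bug: Aggregate functions cannot appear in a WHERE clause

Fix: Use HAVING (which filters groups after aggregation) instead of WHERE

Corrected query:
SELECT dept, SUM(salary) FROM employees GROUP BY dept HAVING SUM(salary) > 88469

Result:
dept | SUM(salary)
-----+------------
HR   | 483423     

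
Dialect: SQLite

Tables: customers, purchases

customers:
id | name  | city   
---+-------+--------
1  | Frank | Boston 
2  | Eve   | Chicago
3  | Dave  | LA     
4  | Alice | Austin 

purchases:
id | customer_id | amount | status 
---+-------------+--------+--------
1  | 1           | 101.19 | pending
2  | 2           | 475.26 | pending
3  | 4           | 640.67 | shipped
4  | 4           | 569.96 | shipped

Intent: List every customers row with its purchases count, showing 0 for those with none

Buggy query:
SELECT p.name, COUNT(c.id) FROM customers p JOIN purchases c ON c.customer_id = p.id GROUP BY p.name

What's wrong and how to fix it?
Bug: INNER JOIN drops customers rows that have no matching purchases rows

Fix: Use LEFT JOIN so parents without children still appear (COUNT(c.id) gives 0)

Corrected query:
SELECT p.name, COUNT(c.id) FROM customers p LEFT JOIN purchases c ON c.customer_id = p.id GROUP BY p.name

Result:
name  | COUNT(c.id)
------+------------
Alice | 2          
Dave  | 0          
Eve   | 1          
Frank | 1          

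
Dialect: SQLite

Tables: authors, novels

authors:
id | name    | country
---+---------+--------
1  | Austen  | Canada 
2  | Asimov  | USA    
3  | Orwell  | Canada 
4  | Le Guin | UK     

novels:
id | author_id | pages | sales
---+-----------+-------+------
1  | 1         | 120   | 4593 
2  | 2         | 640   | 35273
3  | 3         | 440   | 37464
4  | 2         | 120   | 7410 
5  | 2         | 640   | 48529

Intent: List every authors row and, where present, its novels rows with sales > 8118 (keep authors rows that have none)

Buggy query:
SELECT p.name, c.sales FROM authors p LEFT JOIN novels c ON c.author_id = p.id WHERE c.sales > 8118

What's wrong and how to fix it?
Bug: Filtering c.sales in WHERE discards the NULL rows produced by LEFT JOIN, turning it into an inner join

Fix: Move the right-table condition into the ON clause so unmatched parents are kept

Corrected query:
SELECT p.name, c.sales FROM authors p LEFT JOIN novels c ON c.author_id = p.id AND c.sales > 8118

Result:
name    | sales
--------+------
Austen  | NULL 
Asimov  | 35273
Asimov  | 48529
Orwell  | 37464
Le Guin | NULL 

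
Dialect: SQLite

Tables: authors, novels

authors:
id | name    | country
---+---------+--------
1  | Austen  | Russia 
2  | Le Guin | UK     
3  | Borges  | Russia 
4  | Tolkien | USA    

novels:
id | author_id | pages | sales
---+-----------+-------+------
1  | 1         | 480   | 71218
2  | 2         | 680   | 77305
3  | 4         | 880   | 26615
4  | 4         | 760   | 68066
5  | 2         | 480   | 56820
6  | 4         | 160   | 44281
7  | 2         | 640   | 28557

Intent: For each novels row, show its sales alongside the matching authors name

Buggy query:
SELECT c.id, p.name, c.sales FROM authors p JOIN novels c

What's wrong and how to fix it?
Bug: Missing join condition: each novels row is matched to all authors rows instead of just its own

Fix: Specify the join condition linking the foreign key to the parent id

Corrected query:
SELECT c.id, p.name, c.sales FROM authors p JOIN novels c ON c.author_id = p.id

Result:
id | name    | sales
---+---------+------
1  | Austen  | 71218
2  | Le Guin | 77305
3  | Tolkien | 26615
4  | Tolkien | 68066
5  | Le Guin | 56820
6  | Tolkien | 44281
7  | Le Guin | 28557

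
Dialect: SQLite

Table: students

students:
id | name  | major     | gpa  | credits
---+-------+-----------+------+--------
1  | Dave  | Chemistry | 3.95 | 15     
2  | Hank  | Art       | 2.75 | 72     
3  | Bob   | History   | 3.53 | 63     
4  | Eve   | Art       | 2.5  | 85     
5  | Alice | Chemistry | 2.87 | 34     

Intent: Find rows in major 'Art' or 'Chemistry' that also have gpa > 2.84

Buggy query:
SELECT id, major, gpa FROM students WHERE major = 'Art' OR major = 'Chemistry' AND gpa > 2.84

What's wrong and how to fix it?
Bug: AND binds tighter than OR, so this parses as major = 'Art' OR (major = 'Chemistry' AND gpa > 2.84)

Fix: Group the OR with parentheses (or use IN), then AND the threshold

Corrected query:
SELECT id, major, gpa FROM students WHERE (major = 'Art' OR major = 'Chemistry') AND gpa > 2.84

Result:
id | major     | gpa 
---+-----------+-----
1  | Chemistry | 3.95
5  | Chemistry | 2.87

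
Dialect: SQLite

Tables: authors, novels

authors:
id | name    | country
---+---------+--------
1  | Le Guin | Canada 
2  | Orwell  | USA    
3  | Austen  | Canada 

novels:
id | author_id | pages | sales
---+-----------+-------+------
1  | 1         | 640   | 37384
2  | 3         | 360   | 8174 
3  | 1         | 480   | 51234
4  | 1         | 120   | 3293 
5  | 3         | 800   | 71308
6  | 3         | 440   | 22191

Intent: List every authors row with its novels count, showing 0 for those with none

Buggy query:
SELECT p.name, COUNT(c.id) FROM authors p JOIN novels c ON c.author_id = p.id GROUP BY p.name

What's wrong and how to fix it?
Bug: An inner join excludes parents with zero children

Fix: Switch to LEFT JOIN to retain unmatched parent rows

Corrected query:
SELECT p.name, COUNT(c.id) FROM authors p LEFT JOIN novels c ON c.author_id = p.id GROUP BY p.name

Result:
name    | COUNT(c.id)
--------+------------
Austen  | 3          
Le Guin | 3          
Orwell  | 0          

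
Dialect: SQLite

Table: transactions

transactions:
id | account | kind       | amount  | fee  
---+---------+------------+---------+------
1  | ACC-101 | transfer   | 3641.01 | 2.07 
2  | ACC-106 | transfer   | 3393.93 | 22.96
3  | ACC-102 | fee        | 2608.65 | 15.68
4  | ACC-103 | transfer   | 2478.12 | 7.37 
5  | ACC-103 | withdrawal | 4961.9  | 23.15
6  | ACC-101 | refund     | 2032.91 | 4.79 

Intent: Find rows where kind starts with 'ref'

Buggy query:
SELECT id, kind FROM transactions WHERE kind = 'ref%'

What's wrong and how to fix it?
Bug: Wildcards only work with LIKE; '=' treats '%' as a literal character

Fix: Replace '=' with LIKE so 'ref%' is treated as a pattern

Corrected query:
SELECT id, kind FROM transactions WHERE kind LIKE 'ref%'

Result:
id | kind  
---+-------
6  | refund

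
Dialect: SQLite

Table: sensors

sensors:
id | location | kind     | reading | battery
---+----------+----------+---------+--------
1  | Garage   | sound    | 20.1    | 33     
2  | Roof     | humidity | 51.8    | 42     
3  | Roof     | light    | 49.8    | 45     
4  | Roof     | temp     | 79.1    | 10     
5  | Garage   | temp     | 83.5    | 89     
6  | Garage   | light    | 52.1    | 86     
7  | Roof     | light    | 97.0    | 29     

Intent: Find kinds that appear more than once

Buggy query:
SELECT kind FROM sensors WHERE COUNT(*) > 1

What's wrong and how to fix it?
Bug: WHERE can't reference COUNT(*); aggregates are computed after WHERE

Fix: GROUP BY kind, then filter groups with HAVING COUNT(*) > 1

Corrected query:
SELECT kind FROM sensors GROUP BY kind HAVING COUNT(*) > 1

Result:
kind 
-----
light
temp 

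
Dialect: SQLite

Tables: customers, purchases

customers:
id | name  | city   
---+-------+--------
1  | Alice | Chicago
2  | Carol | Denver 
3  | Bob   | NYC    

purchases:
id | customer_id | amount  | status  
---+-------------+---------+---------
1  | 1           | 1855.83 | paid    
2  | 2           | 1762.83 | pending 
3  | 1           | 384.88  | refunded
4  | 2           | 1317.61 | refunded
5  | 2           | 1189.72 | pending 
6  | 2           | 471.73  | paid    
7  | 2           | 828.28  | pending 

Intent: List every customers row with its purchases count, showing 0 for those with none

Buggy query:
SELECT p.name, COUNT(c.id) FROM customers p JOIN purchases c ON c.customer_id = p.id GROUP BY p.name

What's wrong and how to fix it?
Bug: An inner join excludes parents with zero children

Fix: Use LEFT JOIN so parents without children still appear (COUNT(c.id) gives 0)

Corrected query:
SELECT p.name, COUNT(c.id) FROM customers p LEFT JOIN purchases c ON c.customer_id = p.id GROUP BY p.name

Result:
name  | COUNT(c.id)
------+------------
Alice | 2          
Bob   | 0          
Carol | 5          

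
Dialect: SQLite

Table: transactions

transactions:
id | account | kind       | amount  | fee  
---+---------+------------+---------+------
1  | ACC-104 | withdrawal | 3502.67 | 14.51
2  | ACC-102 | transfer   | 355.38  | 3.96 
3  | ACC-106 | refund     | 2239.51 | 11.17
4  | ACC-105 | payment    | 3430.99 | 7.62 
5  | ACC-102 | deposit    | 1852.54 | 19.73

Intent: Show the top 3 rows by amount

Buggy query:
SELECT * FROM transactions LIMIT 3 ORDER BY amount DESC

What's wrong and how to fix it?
Bug: ORDER BY cannot follow LIMIT; LIMIT is the final clause

Fix: Sort with ORDER BY, then apply LIMIT

Corrected query:
SELECT * FROM transactions ORDER BY amount DESC LIMIT 3

Result:
id | account | kind       | amount  | fee  
---+---------+------------+---------+------
1  | ACC-104 | withdrawal | 3502.67 | 14.51
4  | ACC-105 | payment    | 3430.99 | 7.62 
3  | ACC-106 | refund     | 2239.51 | 11.17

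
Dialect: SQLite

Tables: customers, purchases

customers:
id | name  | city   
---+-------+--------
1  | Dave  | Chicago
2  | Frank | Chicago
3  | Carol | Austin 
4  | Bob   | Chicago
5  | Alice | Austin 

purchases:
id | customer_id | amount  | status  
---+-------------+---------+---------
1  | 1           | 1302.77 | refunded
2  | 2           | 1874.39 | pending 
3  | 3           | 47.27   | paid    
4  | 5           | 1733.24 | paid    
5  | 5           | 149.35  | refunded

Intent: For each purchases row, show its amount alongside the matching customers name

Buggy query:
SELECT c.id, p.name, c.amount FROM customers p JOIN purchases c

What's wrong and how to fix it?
Bug: Missing join condition: each purchases row is matched to all customers rows instead of just its own

Fix: Add ON c.customer_id = p.id to the JOIN

Corrected query:
SELECT c.id, p.name, c.amount FROM customers p JOIN purchases c ON c.customer_id = p.id

Result:
id | name  | amount 
---+-------+--------
1  | Dave  | 1302.77
2  | Frank | 1874.39
3  | Carol | 47.27  
4  | Alice | 1733.24
5  | Alice | 149.35 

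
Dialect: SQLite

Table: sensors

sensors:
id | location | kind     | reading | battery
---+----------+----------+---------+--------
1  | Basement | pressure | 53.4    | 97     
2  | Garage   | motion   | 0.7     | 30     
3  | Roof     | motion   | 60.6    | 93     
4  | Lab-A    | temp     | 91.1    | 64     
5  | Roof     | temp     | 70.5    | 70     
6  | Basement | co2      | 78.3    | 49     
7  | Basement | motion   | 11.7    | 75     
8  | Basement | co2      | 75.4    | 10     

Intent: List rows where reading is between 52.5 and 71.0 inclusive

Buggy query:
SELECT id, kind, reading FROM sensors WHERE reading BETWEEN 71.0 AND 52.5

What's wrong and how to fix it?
Bug: The bounds are reversed; BETWEEN a AND b requires a <= b to match anything

Fix: Swap the bounds so the smaller value comes first

Corrected query:
SELECT id, kind, reading FROM sensors WHERE reading BETWEEN 52.5 AND 71.0

Result:
id | kind     | reading
---+----------+--------
1  | pressure | 53.4   
3  | motion   | 60.6   
5  | temp     | 70.5   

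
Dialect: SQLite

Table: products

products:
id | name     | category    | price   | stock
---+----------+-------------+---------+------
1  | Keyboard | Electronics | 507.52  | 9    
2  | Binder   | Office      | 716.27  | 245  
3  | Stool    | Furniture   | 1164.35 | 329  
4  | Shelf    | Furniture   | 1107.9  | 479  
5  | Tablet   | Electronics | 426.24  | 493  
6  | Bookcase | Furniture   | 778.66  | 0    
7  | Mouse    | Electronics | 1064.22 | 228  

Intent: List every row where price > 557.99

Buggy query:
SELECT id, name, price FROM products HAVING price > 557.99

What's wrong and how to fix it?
Bug: HAVING filters the output of aggregation, but this query has no GROUP BY and no aggregate functions, so SQLite rejects it (HAVING clause on a non-aggregate query); the condition here is per row

Fix: Use WHERE for row-level filtering

Corrected query:
SELECT id, name, price FROM products WHERE price > 557.99

Result:
id | name     | price  
---+----------+--------
2  | Binder   | 716.27 
3  | Stool    | 1164.35
4  | Shelf    | 1107.9 
6  | Bookcase | 778.66 
7  | Mouse    | 1064.22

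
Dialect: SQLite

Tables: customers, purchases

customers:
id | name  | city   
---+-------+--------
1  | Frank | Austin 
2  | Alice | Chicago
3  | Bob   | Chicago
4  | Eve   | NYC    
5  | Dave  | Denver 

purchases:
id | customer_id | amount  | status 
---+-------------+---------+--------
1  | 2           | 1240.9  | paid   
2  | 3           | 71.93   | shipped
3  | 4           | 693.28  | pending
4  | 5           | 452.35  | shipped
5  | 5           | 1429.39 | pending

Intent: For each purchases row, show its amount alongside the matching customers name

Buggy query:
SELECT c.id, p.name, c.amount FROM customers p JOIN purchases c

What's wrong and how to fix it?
Bug: Missing join condition: each purchases row is matched to all customers rows instead of just its own

Fix: Add ON c.customer_id = p.id to the JOIN

Corrected query:
SELECT c.id, p.name, c.amount FROM customers p JOIN purchases c ON c.customer_id = p.id

Result:
id | name  | amount 
---+-------+--------
1  | Alice | 1240.9 
2  | Bob   | 71.93  
3  | Eve   | 693.28 
4  | Dave  | 452.35 
5  | Dave  | 1429.39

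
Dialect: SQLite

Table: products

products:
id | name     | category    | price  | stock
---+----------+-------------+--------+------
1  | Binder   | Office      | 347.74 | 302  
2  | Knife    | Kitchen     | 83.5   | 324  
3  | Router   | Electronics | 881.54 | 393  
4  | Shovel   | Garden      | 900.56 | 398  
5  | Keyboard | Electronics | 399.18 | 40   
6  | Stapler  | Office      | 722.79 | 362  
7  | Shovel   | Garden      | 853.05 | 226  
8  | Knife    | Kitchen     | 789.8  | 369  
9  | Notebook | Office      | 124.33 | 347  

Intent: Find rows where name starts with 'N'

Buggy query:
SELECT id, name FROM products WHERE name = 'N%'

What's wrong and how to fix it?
Bug: Wildcards only work with LIKE; '=' treats '%' as a literal character

Fix: Replace '=' with LIKE so 'N%' is treated as a pattern

Corrected query:
SELECT id, name FROM products WHERE name LIKE 'N%'

Result:
id | name    
---+---------
9  | Notebook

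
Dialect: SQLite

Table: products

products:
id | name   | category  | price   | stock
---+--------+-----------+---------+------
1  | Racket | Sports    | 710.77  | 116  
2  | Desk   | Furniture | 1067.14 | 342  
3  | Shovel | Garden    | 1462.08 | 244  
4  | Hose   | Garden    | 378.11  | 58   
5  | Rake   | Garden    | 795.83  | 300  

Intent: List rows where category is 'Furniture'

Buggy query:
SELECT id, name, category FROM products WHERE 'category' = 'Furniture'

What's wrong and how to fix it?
Bug: Single quotes denote string literals in SQL; the column name is being compared as a constant string

Fix: Reference the column as category without single quotes

Corrected query:
SELECT id, name, category FROM products WHERE category = 'Furniture'

Result:
id | name | category 
---+------+----------
2  | Desk | Furniture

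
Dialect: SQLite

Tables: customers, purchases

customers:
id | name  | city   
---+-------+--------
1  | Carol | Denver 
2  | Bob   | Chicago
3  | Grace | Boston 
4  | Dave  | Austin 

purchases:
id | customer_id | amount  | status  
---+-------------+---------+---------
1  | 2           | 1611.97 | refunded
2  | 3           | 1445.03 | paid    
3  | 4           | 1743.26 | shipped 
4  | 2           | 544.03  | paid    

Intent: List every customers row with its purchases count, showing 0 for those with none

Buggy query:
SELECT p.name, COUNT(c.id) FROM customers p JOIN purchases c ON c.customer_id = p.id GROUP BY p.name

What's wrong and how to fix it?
Bug: An inner join excludes parents with zero children

Fix: Use LEFT JOIN so parents without children still appear (COUNT(c.id) gives 0)

Corrected query:
SELECT p.name, COUNT(c.id) FROM customers p LEFT JOIN purchases c ON c.customer_id = p.id GROUP BY p.name

Result:
name  | COUNT(c.id)
------+------------
Bob   | 2          
Carol | 0          
Dave  | 1          
Grace | 1          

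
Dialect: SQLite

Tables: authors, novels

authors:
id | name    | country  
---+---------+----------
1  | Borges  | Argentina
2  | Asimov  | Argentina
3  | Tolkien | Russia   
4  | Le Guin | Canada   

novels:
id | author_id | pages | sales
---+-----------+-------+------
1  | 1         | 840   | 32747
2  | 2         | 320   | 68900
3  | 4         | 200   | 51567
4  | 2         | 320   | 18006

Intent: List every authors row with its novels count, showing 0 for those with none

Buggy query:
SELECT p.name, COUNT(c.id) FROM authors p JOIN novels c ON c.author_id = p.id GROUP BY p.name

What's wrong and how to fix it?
Bug: INNER JOIN drops authors rows that have no matching novels rows

Fix: Switch to LEFT JOIN to retain unmatched parent rows

Corrected query:
SELECT p.name, COUNT(c.id) FROM authors p LEFT JOIN novels c ON c.author_id = p.id GROUP BY p.name

Result:
name    | COUNT(c.id)
--------+------------
Asimov  | 2          
Borges  | 1          
Le Guin | 1          
Tolkien | 0          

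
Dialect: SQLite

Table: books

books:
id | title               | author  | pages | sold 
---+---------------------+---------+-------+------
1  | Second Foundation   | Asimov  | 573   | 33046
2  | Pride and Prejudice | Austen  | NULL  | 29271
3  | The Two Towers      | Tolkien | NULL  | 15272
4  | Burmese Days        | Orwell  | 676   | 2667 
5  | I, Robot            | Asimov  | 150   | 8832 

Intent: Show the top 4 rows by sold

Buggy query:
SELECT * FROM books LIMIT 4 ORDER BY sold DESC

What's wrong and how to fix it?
Bug: LIMIT must come after ORDER BY

Fix: Sort with ORDER BY, then apply LIMIT

Corrected query:
SELECT * FROM books ORDER BY sold DESC LIMIT 4

Result:
id | title               | author  | pages | sold 
---+---------------------+---------+-------+------
1  | Second Foundation   | Asimov  | 573   | 33046
2  | Pride and Prejudice | Austen  | NULL  | 29271
3  | The Two Towers      | Tolkien | NULL  | 15272
5  | I, Robot            | Asimov  | 150   | 8832 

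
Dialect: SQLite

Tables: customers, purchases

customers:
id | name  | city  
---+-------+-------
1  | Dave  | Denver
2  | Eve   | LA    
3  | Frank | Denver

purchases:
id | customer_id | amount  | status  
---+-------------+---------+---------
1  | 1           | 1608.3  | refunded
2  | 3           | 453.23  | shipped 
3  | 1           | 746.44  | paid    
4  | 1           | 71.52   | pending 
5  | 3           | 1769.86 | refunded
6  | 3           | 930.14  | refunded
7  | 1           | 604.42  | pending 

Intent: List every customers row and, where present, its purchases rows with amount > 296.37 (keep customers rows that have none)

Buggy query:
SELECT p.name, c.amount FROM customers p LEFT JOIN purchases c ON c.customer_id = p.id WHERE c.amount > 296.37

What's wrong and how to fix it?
Bug: Filtering c.amount in WHERE discards the NULL rows produced by LEFT JOIN, turning it into an inner join

Fix: Move the right-table condition into the ON clause so unmatched parents are kept

Corrected query:
SELECT p.name, c.amount FROM customers p LEFT JOIN purchases c ON c.customer_id = p.id AND c.amount > 296.37

Result:
name  | amount 
------+--------
Dave  | 604.42 
Dave  | 746.44 
Dave  | 1608.3 
Eve   | NULL   
Frank | 453.23 
Frank | 930.14 
Frank | 1769.86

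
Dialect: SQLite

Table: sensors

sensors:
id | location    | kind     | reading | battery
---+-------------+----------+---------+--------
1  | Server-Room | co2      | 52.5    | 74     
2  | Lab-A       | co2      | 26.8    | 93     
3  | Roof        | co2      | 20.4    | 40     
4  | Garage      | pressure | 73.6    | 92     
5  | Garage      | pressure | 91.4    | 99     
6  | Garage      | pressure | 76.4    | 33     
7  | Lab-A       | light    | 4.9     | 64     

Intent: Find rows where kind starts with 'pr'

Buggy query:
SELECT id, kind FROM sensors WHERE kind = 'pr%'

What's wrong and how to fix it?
Bug: Wildcards only work with LIKE; '=' treats '%' as a literal character

Fix: Use LIKE for wildcard pattern matching

Corrected query:
SELECT id, kind FROM sensors WHERE kind LIKE 'pr%'

Result:
id | kind    
---+---------
4  | pressure
5  | pressure
6  | pressure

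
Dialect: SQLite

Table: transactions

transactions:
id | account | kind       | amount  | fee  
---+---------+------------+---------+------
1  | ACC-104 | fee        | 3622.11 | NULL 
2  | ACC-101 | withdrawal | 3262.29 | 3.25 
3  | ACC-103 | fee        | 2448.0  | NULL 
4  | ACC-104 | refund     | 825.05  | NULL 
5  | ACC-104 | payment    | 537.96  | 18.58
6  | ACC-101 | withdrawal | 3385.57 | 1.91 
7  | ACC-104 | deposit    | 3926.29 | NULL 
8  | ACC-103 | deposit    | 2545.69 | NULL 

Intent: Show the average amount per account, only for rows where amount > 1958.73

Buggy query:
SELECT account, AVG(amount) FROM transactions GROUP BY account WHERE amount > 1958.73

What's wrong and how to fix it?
Bug: Row-level WHERE must come before GROUP BY in the clause order

Fix: Move the WHERE clause before GROUP BY

Corrected query:
SELECT account, AVG(amount) FROM transactions WHERE amount > 1958.73 GROUP BY account

Result:
account | AVG(amount)
--------+------------
ACC-101 | 3323.93    
ACC-103 | 2496.845   
ACC-104 | 3774.2     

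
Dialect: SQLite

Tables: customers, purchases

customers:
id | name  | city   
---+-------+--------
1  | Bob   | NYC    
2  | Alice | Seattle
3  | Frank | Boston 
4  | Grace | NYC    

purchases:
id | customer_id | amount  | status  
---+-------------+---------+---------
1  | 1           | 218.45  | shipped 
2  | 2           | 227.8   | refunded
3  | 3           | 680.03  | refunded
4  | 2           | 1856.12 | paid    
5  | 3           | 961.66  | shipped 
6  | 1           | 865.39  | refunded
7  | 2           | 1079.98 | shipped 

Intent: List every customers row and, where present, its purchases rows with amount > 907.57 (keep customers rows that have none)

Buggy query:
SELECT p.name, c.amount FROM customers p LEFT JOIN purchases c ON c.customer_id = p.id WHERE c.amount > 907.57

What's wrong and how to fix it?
Bug: A WHERE condition on the right-hand table after LEFT JOIN drops unmatched parents

Fix: Put 'c.amount > 907.57' in the JOIN's ON clause instead of WHERE

Corrected query:
SELECT p.name, c.amount FROM customers p LEFT JOIN purchases c ON c.customer_id = p.id AND c.amount > 907.57

Result:
name  | amount 
------+--------
Bob   | NULL   
Alice | 1079.98
Alice | 1856.12
Frank | 961.66 
Grace | NULL   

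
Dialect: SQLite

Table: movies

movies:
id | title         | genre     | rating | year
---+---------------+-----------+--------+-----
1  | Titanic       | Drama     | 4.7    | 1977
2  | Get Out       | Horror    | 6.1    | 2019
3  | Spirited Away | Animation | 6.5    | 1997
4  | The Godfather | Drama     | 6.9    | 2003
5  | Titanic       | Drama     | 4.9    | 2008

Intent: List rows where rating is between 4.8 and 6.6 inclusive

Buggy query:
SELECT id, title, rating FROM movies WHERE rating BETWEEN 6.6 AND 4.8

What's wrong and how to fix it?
Bug: The bounds are reversed; BETWEEN a AND b requires a <= b to match anything

Fix: Write BETWEEN 4.8 AND 6.6

Corrected query:
SELECT id, title, rating FROM movies WHERE rating BETWEEN 4.8 AND 6.6

Result:
id | title         | rating
---+---------------+-------
2  | Get Out       | 6.1   
3  | Spirited Away | 6.5   
5  | Titanic       | 4.9   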